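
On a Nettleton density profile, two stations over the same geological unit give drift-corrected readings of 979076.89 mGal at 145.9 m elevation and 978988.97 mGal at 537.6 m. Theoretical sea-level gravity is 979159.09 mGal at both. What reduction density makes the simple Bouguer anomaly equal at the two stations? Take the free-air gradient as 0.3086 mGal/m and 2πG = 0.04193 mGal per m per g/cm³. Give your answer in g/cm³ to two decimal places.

Δg_obs = 978988.97 − 979076.89 = -87.92 mGal over Δh = 537.6 − 145.9 = 391.7 m
Equal Bouguer anomalies ⇒ Δg_obs + (0.3086 − 0.04193ρ)·Δh = 0
0.3086 − 0.04193ρ = −Δg_obs/Δh = 0.22446
ρ = (0.3086 − 0.22446) / 0.04193 = 2.01 g/cm³

2.01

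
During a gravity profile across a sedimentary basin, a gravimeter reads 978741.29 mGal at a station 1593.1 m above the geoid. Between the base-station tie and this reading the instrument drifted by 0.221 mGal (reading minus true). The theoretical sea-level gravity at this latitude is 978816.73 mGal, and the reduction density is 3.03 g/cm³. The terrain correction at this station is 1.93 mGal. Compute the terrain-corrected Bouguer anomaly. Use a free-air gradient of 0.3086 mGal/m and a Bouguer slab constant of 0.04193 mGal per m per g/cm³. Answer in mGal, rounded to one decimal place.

215.5

Drift-corrected reading = 978741.29 − (0.221) = 978741.069 mGal
Free-air correction = 0.3086 × 1593.1 = 491.63 mGal
Free-air anomaly = 978741.069 − 978816.73 + (491.63) = 415.969 mGal
Bouguer slab correction = 0.04193 × 3.03 × 1593.1 = 202.40 mGal
Simple Bouguer anomaly = 415.969 − (202.40) = 213.569 mGal
Complete Bouguer anomaly = 213.569 + 1.93 = 215.499 mGal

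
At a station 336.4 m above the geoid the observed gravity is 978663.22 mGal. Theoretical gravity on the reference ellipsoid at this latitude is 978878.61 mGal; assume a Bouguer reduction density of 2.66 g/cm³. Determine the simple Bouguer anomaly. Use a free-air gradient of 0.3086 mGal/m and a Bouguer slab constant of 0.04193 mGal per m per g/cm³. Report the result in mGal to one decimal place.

-149.1

Free-air correction = 0.3086 × 336.4 = 103.81 mGal
Free-air anomaly = 978663.22 − 978878.61 + (103.81) = -111.58 mGal
Bouguer slab correction = 0.04193 × 2.66 × 336.4 = 37.52 mGal
Simple Bouguer anomaly = -111.58 − (37.52) = -149.10 mGal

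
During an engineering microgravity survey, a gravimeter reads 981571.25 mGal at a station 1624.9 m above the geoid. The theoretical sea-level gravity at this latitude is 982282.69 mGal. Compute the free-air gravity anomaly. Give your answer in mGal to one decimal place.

Free-air correction = 0.3086 × 1624.9 = 501.44 mGal
Free-air anomaly = 981571.25 − 982282.69 + (501.44) = -210.00 mGal

-210.0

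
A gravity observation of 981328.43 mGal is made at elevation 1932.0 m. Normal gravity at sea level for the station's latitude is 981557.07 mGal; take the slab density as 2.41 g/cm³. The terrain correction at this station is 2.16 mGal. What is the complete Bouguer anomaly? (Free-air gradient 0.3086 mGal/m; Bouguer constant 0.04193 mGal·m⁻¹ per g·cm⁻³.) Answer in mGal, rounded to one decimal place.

174.5

Free-air correction = 0.3086 × 1932.0 = 596.22 mGal
Free-air anomaly = 981328.43 − 981557.07 + (596.22) = 367.58 mGal
Bouguer slab correction = 0.04193 × 2.41 × 1932.0 = 195.23 mGal
Simple Bouguer anomaly = 367.58 − (195.23) = 172.35 mGal
Complete Bouguer anomaly = 172.35 + 2.16 = 174.51 mGal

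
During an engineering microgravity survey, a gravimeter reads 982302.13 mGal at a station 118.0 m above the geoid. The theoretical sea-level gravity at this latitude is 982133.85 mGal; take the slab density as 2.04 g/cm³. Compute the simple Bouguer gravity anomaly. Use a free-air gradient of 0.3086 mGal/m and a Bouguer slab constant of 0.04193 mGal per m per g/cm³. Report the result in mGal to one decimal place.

Free-air correction = 0.3086 × 118.0 = 36.41 mGal
Free-air anomaly = 982302.13 − 982133.85 + (36.41) = 204.69 mGal
Bouguer slab correction = 0.04193 × 2.04 × 118.0 = 10.09 mGal
Simple Bouguer anomaly = 204.69 − (10.09) = 194.60 mGal

194.6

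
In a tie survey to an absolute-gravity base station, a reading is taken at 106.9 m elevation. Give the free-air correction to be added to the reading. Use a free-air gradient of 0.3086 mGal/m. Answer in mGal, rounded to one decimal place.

Free-air correction = 0.3086 × 106.9 = 33.0 mGal

33.0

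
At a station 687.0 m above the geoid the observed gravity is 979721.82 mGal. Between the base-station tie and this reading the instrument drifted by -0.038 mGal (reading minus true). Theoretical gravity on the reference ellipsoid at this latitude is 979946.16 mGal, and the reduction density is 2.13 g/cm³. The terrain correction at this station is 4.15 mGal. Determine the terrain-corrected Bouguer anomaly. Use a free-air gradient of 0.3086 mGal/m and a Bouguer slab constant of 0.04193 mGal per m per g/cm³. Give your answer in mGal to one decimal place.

Drift-corrected reading = 979721.82 − (-0.038) = 979721.858 mGal
Free-air correction = 0.3086 × 687.0 = 212.01 mGal
Free-air anomaly = 979721.858 − 979946.16 + (212.01) = -12.292 mGal
Bouguer slab correction = 0.04193 × 2.13 × 687.0 = 61.36 mGal
Simple Bouguer anomaly = -12.292 − (61.36) = -73.652 mGal
Complete Bouguer anomaly = -73.652 + 4.15 = -69.502 mGal

-69.5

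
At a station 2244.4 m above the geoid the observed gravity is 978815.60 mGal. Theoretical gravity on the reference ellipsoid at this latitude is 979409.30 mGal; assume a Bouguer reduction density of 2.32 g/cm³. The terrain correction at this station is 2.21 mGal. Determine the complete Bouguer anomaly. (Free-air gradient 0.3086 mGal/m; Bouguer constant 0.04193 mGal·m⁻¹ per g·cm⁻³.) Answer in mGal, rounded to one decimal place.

Free-air correction = 0.3086 × 2244.4 = 692.62 mGal
Free-air anomaly = 978815.60 − 979409.30 + (692.62) = 98.92 mGal
Bouguer slab correction = 0.04193 × 2.32 × 2244.4 = 218.33 mGal
Simple Bouguer anomaly = 98.92 − (218.33) = -119.41 mGal
Complete Bouguer anomaly = -119.41 + 2.21 = -117.20 mGal

-117.2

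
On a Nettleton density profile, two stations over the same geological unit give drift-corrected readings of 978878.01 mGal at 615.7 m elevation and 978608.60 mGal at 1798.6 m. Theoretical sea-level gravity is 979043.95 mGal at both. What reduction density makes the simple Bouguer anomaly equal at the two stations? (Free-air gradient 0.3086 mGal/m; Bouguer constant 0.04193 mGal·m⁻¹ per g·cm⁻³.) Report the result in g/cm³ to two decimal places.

Δg_obs = 978608.60 − 978878.01 = -269.41 mGal over Δh = 1798.6 − 615.7 = 1182.9 m
Equal Bouguer anomalies ⇒ Δg_obs + (0.3086 − 0.04193ρ)·Δh = 0
0.3086 − 0.04193ρ = −Δg_obs/Δh = 0.22775
ρ = (0.3086 − 0.22775) / 0.04193 = 1.93 g/cm³

1.93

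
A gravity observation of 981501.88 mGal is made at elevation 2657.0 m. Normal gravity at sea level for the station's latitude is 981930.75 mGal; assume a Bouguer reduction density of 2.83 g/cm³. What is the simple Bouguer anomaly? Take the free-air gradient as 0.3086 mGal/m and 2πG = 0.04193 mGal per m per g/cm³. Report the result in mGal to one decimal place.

75.8

Free-air correction = 0.3086 × 2657.0 = 819.95 mGal
Free-air anomaly = 981501.88 − 981930.75 + (819.95) = 391.08 mGal
Bouguer slab correction = 0.04193 × 2.83 × 2657.0 = 315.28 mGal
Simple Bouguer anomaly = 391.08 − (315.28) = 75.80 mGal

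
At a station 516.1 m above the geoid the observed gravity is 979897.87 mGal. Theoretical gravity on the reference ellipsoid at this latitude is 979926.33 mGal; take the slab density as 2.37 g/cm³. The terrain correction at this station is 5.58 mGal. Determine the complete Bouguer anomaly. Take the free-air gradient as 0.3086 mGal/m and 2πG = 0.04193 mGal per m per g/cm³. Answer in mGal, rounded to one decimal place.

85.1

Free-air correction = 0.3086 × 516.1 = 159.27 mGal
Free-air anomaly = 979897.87 − 979926.33 + (159.27) = 130.81 mGal
Bouguer slab correction = 0.04193 × 2.37 × 516.1 = 51.29 mGal
Simple Bouguer anomaly = 130.81 − (51.29) = 79.52 mGal
Complete Bouguer anomaly = 79.52 + 5.58 = 85.10 mGal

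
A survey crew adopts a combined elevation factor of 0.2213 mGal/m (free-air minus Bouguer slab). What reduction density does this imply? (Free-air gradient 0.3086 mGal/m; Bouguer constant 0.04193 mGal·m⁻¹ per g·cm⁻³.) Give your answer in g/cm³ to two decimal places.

2.08

0.2213 = 0.3086 − 0.04193 × ρ
ρ = (0.3086 − 0.2213) / 0.04193 = 2.08 g/cm³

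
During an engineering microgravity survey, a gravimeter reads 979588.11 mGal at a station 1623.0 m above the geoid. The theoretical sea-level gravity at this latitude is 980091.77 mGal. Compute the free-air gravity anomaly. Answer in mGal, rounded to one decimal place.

Free-air correction = 0.3086 × 1623.0 = 500.86 mGal
Free-air anomaly = 979588.11 − 980091.77 + (500.86) = -2.80 mGal

-2.8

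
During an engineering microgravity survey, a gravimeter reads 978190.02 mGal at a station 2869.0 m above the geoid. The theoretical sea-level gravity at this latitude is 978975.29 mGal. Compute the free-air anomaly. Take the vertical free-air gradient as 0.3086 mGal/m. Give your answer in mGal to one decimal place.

Free-air correction = 0.3086 × 2869.0 = 885.37 mGal
Free-air anomaly = 978190.02 − 978975.29 + (885.37) = 100.10 mGal

100.1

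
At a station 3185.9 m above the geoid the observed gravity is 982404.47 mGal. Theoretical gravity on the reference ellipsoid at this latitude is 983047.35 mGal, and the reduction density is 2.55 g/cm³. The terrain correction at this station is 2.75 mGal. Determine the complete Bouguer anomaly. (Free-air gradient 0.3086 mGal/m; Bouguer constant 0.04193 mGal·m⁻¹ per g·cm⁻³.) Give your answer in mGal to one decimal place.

Free-air correction = 0.3086 × 3185.9 = 983.17 mGal
Free-air anomaly = 982404.47 − 983047.35 + (983.17) = 340.29 mGal
Bouguer slab correction = 0.04193 × 2.55 × 3185.9 = 340.64 mGal
Simple Bouguer anomaly = 340.29 − (340.64) = -0.35 mGal
Complete Bouguer anomaly = -0.35 + 2.75 = 2.40 mGal

2.4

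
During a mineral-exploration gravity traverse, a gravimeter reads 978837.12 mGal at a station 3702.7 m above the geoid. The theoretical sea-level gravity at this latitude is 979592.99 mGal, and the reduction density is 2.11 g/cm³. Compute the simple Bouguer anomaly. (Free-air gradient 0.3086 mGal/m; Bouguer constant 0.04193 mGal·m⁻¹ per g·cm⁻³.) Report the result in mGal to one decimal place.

Free-air correction = 0.3086 × 3702.7 = 1142.65 mGal
Free-air anomaly = 978837.12 − 979592.99 + (1142.65) = 386.78 mGal
Bouguer slab correction = 0.04193 × 2.11 × 3702.7 = 327.59 mGal
Simple Bouguer anomaly = 386.78 − (327.59) = 59.19 mGal

59.2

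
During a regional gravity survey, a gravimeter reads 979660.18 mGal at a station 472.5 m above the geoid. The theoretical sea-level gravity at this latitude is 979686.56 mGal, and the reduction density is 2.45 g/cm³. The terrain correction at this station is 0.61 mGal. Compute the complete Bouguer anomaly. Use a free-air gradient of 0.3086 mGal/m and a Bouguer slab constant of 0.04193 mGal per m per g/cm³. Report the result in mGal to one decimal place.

Free-air correction = 0.3086 × 472.5 = 145.81 mGal
Free-air anomaly = 979660.18 − 979686.56 + (145.81) = 119.43 mGal
Bouguer slab correction = 0.04193 × 2.45 × 472.5 = 48.54 mGal
Simple Bouguer anomaly = 119.43 − (48.54) = 70.89 mGal
Complete Bouguer anomaly = 70.89 + 0.61 = 71.50 mGal

71.5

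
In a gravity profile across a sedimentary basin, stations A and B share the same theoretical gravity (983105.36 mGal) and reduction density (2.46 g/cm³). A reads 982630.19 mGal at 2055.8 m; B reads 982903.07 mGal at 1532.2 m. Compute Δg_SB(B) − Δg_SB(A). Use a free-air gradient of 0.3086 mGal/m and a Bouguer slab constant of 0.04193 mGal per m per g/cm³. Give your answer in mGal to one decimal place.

165.3

Δg_SB(A) = 982630.19 − 983105.36 + 0.3086×2055.8 − 0.04193×2.46×2055.8 = -52.80 mGal
Δg_SB(B) = 982903.07 − 983105.36 + 0.3086×1532.2 − 0.04193×2.46×1532.2 = 112.50 mGal
Difference = 112.50 − (-52.80) = 165.30 mGal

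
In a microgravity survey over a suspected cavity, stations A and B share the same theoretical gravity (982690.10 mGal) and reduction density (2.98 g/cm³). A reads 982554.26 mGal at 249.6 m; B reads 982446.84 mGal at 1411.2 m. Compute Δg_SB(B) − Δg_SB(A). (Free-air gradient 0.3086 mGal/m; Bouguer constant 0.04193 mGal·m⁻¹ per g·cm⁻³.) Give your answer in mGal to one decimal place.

Δg_SB(A) = 982554.26 − 982690.10 + 0.3086×249.6 − 0.04193×2.98×249.6 = -90.00 mGal
Δg_SB(B) = 982446.84 − 982690.10 + 0.3086×1411.2 − 0.04193×2.98×1411.2 = 15.90 mGal
Difference = 15.90 − (-90.00) = 105.90 mGal

105.9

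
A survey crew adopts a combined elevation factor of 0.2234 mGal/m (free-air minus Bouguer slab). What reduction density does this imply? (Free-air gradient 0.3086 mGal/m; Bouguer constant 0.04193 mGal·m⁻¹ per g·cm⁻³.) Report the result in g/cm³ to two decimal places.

0.2234 = 0.3086 − 0.04193 × ρ
ρ = (0.3086 − 0.2234) / 0.04193 = 2.03 g/cm³

2.03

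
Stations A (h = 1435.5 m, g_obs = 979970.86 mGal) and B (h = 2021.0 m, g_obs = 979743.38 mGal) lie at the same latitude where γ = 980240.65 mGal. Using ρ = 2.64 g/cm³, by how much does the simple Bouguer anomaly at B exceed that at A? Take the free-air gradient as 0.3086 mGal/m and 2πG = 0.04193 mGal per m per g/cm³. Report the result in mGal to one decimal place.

Δg_SB(A) = 979970.86 − 980240.65 + 0.3086×1435.5 − 0.04193×2.64×1435.5 = 14.30 mGal
Δg_SB(B) = 979743.38 − 980240.65 + 0.3086×2021.0 − 0.04193×2.64×2021.0 = -97.30 mGal
Difference = -97.30 − (14.30) = -111.60 mGal

-111.6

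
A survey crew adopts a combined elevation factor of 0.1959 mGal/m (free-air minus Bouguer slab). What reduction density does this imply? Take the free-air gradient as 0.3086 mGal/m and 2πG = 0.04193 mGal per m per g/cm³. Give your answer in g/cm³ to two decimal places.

0.1959 = 0.3086 − 0.04193 × ρ
ρ = (0.3086 − 0.1959) / 0.04193 = 2.69 g/cm³

2.69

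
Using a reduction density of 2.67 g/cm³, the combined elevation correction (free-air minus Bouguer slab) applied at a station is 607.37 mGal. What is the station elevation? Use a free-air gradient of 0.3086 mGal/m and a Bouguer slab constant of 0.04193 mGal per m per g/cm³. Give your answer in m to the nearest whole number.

3089

Combined gradient = 0.3086 − 0.04193 × 2.67 = 0.1966469 mGal/m
h = 607.37 / 0.1966469 = 3088.63 m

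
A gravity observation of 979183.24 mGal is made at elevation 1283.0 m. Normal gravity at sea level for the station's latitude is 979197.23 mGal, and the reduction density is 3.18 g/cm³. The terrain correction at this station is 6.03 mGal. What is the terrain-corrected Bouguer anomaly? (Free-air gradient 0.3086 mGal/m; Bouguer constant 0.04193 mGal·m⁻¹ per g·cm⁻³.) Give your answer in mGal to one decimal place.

Free-air correction = 0.3086 × 1283.0 = 395.93 mGal
Free-air anomaly = 979183.24 − 979197.23 + (395.93) = 381.94 mGal
Bouguer slab correction = 0.04193 × 3.18 × 1283.0 = 171.07 mGal
Simple Bouguer anomaly = 381.94 − (171.07) = 210.87 mGal
Complete Bouguer anomaly = 210.87 + 6.03 = 216.90 mGal

216.9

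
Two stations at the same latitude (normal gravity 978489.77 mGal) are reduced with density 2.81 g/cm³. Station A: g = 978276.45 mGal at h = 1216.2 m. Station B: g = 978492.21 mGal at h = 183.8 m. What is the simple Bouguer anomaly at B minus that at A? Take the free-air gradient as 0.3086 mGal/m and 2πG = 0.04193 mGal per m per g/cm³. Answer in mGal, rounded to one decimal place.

Δg_SB(A) = 978276.45 − 978489.77 + 0.3086×1216.2 − 0.04193×2.81×1216.2 = 18.70 mGal
Δg_SB(B) = 978492.21 − 978489.77 + 0.3086×183.8 − 0.04193×2.81×183.8 = 37.50 mGal
Difference = 37.50 − (18.70) = 18.80 mGal

18.8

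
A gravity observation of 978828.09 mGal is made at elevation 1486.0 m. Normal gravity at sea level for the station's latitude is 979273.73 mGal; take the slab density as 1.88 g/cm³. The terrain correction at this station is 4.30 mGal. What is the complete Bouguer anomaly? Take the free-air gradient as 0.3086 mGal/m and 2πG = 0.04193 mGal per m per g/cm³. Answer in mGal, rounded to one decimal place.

Free-air correction = 0.3086 × 1486.0 = 458.58 mGal
Free-air anomaly = 978828.09 − 979273.73 + (458.58) = 12.94 mGal
Bouguer slab correction = 0.04193 × 1.88 × 1486.0 = 117.14 mGal
Simple Bouguer anomaly = 12.94 − (117.14) = -104.20 mGal
Complete Bouguer anomaly = -104.20 + 4.30 = -99.90 mGal

-99.9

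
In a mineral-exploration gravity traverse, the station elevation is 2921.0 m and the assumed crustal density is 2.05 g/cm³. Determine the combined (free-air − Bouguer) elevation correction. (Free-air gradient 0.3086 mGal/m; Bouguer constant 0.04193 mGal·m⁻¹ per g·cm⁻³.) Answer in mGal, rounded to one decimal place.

650.3

Combined gradient = 0.3086 − 0.04193 × 2.05 = 0.2226435 mGal/m
Combined elevation correction = 0.2226435 × 2921.0 = 650.3 mGal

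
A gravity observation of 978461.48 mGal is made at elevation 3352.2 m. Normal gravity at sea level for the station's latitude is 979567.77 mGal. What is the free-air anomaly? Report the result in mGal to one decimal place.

Free-air correction = 0.3086 × 3352.2 = 1034.49 mGal
Free-air anomaly = 978461.48 − 979567.77 + (1034.49) = -71.80 mGal

-71.8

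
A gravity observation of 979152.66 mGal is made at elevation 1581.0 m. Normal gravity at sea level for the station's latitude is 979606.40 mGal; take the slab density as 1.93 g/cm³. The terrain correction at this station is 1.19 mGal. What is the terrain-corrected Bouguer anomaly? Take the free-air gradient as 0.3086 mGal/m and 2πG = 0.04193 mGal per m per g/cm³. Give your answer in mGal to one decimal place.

-92.6

Free-air correction = 0.3086 × 1581.0 = 487.90 mGal
Free-air anomaly = 979152.66 − 979606.40 + (487.90) = 34.16 mGal
Bouguer slab correction = 0.04193 × 1.93 × 1581.0 = 127.94 mGal
Simple Bouguer anomaly = 34.16 − (127.94) = -93.78 mGal
Complete Bouguer anomaly = -93.78 + 1.19 = -92.59 mGal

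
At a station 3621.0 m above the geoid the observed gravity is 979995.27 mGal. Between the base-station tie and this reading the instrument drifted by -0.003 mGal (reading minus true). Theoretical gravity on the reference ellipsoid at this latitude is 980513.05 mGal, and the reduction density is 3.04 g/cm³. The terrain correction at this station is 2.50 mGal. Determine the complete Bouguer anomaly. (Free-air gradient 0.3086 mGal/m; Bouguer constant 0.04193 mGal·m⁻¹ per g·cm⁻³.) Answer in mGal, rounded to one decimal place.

140.6

Drift-corrected reading = 979995.27 − (-0.003) = 979995.273 mGal
Free-air correction = 0.3086 × 3621.0 = 1117.44 mGal
Free-air anomaly = 979995.273 − 980513.05 + (1117.44) = 599.663 mGal
Bouguer slab correction = 0.04193 × 3.04 × 3621.0 = 461.56 mGal
Simple Bouguer anomaly = 599.663 − (461.56) = 138.103 mGal
Complete Bouguer anomaly = 138.103 + 2.50 = 140.603 mGal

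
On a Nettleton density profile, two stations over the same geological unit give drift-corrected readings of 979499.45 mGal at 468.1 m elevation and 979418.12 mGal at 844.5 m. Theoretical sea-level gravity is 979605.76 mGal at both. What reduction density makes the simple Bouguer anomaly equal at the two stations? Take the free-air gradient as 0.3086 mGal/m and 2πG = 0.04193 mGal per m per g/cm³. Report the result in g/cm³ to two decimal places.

Δg_obs = 979418.12 − 979499.45 = -81.33 mGal over Δh = 844.5 − 468.1 = 376.4 m
Equal Bouguer anomalies ⇒ Δg_obs + (0.3086 − 0.04193ρ)·Δh = 0
0.3086 − 0.04193ρ = −Δg_obs/Δh = 0.21607
ρ = (0.3086 − 0.21607) / 0.04193 = 2.21 g/cm³

2.21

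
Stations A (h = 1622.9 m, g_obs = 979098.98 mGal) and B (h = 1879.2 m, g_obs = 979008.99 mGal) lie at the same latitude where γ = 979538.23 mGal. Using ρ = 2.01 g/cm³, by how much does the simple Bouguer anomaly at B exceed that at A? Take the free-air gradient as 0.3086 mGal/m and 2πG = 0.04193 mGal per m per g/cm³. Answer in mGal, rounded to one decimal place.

-32.5

Δg_SB(A) = 979098.98 − 979538.23 + 0.3086×1622.9 − 0.04193×2.01×1622.9 = -75.20 mGal
Δg_SB(B) = 979008.99 − 979538.23 + 0.3086×1879.2 − 0.04193×2.01×1879.2 = -107.70 mGal
Difference = -107.70 − (-75.20) = -32.50 mGal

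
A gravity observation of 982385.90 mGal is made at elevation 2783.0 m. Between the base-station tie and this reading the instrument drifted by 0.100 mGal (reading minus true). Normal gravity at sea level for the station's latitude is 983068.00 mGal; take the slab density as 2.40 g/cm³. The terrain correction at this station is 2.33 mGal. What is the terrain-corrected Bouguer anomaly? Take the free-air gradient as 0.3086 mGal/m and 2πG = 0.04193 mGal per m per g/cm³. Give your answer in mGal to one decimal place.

-101.1

Drift-corrected reading = 982385.90 − (0.100) = 982385.800 mGal
Free-air correction = 0.3086 × 2783.0 = 858.83 mGal
Free-air anomaly = 982385.800 − 983068.00 + (858.83) = 176.630 mGal
Bouguer slab correction = 0.04193 × 2.40 × 2783.0 = 280.06 mGal
Simple Bouguer anomaly = 176.630 − (280.06) = -103.430 mGal
Complete Bouguer anomaly = -103.430 + 2.33 = -101.100 mGal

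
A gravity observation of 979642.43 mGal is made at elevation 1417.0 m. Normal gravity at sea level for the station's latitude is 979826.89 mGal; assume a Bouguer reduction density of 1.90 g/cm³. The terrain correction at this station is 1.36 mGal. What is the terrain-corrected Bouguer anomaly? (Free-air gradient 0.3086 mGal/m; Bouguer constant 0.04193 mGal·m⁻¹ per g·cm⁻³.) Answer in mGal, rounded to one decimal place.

Free-air correction = 0.3086 × 1417.0 = 437.29 mGal
Free-air anomaly = 979642.43 − 979826.89 + (437.29) = 252.83 mGal
Bouguer slab correction = 0.04193 × 1.90 × 1417.0 = 112.89 mGal
Simple Bouguer anomaly = 252.83 − (112.89) = 139.94 mGal
Complete Bouguer anomaly = 139.94 + 1.36 = 141.30 mGal

141.3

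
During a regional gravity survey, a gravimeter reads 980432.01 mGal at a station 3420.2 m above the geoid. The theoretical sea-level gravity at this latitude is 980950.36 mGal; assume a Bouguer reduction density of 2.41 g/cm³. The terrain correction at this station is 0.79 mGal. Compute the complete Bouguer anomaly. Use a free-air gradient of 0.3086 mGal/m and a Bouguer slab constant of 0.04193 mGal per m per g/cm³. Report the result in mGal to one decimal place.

192.3

Free-air correction = 0.3086 × 3420.2 = 1055.47 mGal
Free-air anomaly = 980432.01 − 980950.36 + (1055.47) = 537.12 mGal
Bouguer slab correction = 0.04193 × 2.41 × 3420.2 = 345.62 mGal
Simple Bouguer anomaly = 537.12 − (345.62) = 191.50 mGal
Complete Bouguer anomaly = 191.50 + 0.79 = 192.29 mGal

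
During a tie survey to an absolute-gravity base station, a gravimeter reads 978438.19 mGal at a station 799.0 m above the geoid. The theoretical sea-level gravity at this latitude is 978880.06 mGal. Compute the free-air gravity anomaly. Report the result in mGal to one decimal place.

-195.3

Free-air correction = 0.3086 × 799.0 = 246.57 mGal
Free-air anomaly = 978438.19 − 978880.06 + (246.57) = -195.30 mGal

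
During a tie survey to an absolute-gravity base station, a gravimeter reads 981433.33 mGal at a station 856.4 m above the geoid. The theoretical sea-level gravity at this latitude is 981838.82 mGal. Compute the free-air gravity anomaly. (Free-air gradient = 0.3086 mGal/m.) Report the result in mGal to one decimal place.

Free-air correction = 0.3086 × 856.4 = 264.29 mGal
Free-air anomaly = 981433.33 − 981838.82 + (264.29) = -141.20 mGal

-141.2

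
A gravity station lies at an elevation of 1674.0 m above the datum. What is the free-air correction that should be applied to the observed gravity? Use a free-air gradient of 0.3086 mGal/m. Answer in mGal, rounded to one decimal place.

516.6

Free-air correction = 0.3086 × 1674.0 = 516.6 mGal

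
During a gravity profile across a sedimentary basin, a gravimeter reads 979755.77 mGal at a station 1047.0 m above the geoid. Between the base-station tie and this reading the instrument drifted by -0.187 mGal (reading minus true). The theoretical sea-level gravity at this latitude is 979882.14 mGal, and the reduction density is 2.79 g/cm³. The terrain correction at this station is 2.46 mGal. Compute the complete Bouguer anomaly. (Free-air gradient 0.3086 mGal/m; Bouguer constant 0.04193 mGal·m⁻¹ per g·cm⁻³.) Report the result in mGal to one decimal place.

76.9

Drift-corrected reading = 979755.77 − (-0.187) = 979755.957 mGal
Free-air correction = 0.3086 × 1047.0 = 323.10 mGal
Free-air anomaly = 979755.957 − 979882.14 + (323.10) = 196.917 mGal
Bouguer slab correction = 0.04193 × 2.79 × 1047.0 = 122.48 mGal
Simple Bouguer anomaly = 196.917 − (122.48) = 74.437 mGal
Complete Bouguer anomaly = 74.437 + 2.46 = 76.897 mGal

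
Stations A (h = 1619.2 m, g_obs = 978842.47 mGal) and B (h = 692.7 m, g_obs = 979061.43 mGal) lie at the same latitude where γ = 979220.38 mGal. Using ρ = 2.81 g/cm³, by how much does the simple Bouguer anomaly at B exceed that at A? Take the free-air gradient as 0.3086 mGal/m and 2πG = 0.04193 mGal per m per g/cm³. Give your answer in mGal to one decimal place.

42.2

Δg_SB(A) = 978842.47 − 979220.38 + 0.3086×1619.2 − 0.04193×2.81×1619.2 = -69.00 mGal
Δg_SB(B) = 979061.43 − 979220.38 + 0.3086×692.7 − 0.04193×2.81×692.7 = -26.80 mGal
Difference = -26.80 − (-69.00) = 42.20 mGal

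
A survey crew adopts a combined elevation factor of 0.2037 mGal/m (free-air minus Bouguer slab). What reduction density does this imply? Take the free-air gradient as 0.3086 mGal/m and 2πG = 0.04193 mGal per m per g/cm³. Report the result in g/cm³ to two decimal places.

0.2037 = 0.3086 − 0.04193 × ρ
ρ = (0.3086 − 0.2037) / 0.04193 = 2.50 g/cm³

2.50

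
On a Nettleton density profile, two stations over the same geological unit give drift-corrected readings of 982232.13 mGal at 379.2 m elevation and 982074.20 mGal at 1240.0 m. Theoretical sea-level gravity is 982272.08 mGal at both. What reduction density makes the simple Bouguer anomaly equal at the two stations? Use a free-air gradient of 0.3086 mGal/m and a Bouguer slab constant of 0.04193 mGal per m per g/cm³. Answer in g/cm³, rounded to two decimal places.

2.98

Δg_obs = 982074.20 − 982232.13 = -157.93 mGal over Δh = 1240.0 − 379.2 = 860.8 m
Equal Bouguer anomalies ⇒ Δg_obs + (0.3086 − 0.04193ρ)·Δh = 0
0.3086 − 0.04193ρ = −Δg_obs/Δh = 0.18347
ρ = (0.3086 − 0.18347) / 0.04193 = 2.98 g/cm³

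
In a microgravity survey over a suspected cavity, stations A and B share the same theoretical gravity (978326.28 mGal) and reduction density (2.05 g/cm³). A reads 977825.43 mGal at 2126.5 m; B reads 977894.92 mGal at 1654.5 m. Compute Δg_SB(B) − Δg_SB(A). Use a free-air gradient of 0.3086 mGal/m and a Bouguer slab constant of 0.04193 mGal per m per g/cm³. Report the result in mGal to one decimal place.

-35.6

Δg_SB(A) = 977825.43 − 978326.28 + 0.3086×2126.5 − 0.04193×2.05×2126.5 = -27.40 mGal
Δg_SB(B) = 977894.92 − 978326.28 + 0.3086×1654.5 − 0.04193×2.05×1654.5 = -63.00 mGal
Difference = -63.00 − (-27.40) = -35.60 mGal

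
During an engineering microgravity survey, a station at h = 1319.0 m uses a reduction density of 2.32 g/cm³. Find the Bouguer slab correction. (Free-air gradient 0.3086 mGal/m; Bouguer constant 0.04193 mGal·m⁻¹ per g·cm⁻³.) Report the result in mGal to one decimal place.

Bouguer slab correction = 0.04193 × 2.32 × 1319.0 = 128.3 mGal

128.3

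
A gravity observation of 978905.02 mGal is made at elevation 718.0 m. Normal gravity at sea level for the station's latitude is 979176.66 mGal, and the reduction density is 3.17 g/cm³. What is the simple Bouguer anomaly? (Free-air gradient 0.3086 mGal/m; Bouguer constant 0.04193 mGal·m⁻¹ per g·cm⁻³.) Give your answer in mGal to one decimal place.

-145.5

Free-air correction = 0.3086 × 718.0 = 221.57 mGal
Free-air anomaly = 978905.02 − 979176.66 + (221.57) = -50.07 mGal
Bouguer slab correction = 0.04193 × 3.17 × 718.0 = 95.44 mGal
Simple Bouguer anomaly = -50.07 − (95.44) = -145.51 mGal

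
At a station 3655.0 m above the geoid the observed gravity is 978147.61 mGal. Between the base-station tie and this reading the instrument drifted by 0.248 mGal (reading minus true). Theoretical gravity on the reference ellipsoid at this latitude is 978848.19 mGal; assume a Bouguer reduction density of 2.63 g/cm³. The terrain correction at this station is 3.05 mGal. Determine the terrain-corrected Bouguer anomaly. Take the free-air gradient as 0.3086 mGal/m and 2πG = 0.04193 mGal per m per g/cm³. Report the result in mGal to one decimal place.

27.1

Drift-corrected reading = 978147.61 − (0.248) = 978147.362 mGal
Free-air correction = 0.3086 × 3655.0 = 1127.93 mGal
Free-air anomaly = 978147.362 − 978848.19 + (1127.93) = 427.102 mGal
Bouguer slab correction = 0.04193 × 2.63 × 3655.0 = 403.06 mGal
Simple Bouguer anomaly = 427.102 − (403.06) = 24.042 mGal
Complete Bouguer anomaly = 24.042 + 3.05 = 27.092 mGal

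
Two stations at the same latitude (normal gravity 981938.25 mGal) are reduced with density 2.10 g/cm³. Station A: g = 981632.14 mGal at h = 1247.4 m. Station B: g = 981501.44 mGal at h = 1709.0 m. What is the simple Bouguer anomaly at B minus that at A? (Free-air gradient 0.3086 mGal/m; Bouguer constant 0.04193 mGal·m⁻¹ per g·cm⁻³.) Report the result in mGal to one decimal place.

Δg_SB(A) = 981632.14 − 981938.25 + 0.3086×1247.4 − 0.04193×2.10×1247.4 = -31.00 mGal
Δg_SB(B) = 981501.44 − 981938.25 + 0.3086×1709.0 − 0.04193×2.10×1709.0 = -59.90 mGal
Difference = -59.90 − (-31.00) = -28.90 mGal

-28.9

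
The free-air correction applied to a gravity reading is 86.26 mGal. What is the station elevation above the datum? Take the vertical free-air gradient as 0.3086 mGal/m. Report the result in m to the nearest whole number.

280

h = 86.26 / 0.3086 = 279.52 m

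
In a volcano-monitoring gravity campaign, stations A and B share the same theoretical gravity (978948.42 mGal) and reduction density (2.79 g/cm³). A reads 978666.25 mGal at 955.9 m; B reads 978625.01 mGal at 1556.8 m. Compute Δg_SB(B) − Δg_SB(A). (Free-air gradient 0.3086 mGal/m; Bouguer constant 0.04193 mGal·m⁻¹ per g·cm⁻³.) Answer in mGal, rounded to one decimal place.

Δg_SB(A) = 978666.25 − 978948.42 + 0.3086×955.9 − 0.04193×2.79×955.9 = -99.00 mGal
Δg_SB(B) = 978625.01 − 978948.42 + 0.3086×1556.8 − 0.04193×2.79×1556.8 = -25.10 mGal
Difference = -25.10 − (-99.00) = 73.90 mGal

73.9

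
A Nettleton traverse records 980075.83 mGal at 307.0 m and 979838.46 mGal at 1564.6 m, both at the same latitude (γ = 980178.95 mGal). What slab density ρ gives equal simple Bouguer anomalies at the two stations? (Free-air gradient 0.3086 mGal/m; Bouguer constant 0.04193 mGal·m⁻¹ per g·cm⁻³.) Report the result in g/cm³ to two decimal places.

Δg_obs = 979838.46 − 980075.83 = -237.37 mGal over Δh = 1564.6 − 307.0 = 1257.6 m
Equal Bouguer anomalies ⇒ Δg_obs + (0.3086 − 0.04193ρ)·Δh = 0
0.3086 − 0.04193ρ = −Δg_obs/Δh = 0.18875
ρ = (0.3086 − 0.18875) / 0.04193 = 2.86 g/cm³

2.86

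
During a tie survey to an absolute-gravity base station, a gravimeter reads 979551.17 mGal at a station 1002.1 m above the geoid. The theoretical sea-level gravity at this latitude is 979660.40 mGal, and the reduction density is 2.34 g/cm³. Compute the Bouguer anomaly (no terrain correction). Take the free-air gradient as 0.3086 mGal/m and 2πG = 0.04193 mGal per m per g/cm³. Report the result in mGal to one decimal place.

Free-air correction = 0.3086 × 1002.1 = 309.25 mGal
Free-air anomaly = 979551.17 − 979660.40 + (309.25) = 200.02 mGal
Bouguer slab correction = 0.04193 × 2.34 × 1002.1 = 98.32 mGal
Simple Bouguer anomaly = 200.02 − (98.32) = 101.70 mGal

101.7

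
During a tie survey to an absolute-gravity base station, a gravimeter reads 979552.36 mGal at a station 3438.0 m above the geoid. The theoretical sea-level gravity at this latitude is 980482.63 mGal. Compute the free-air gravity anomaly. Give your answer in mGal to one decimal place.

Free-air correction = 0.3086 × 3438.0 = 1060.97 mGal
Free-air anomaly = 979552.36 − 980482.63 + (1060.97) = 130.70 mGal

130.7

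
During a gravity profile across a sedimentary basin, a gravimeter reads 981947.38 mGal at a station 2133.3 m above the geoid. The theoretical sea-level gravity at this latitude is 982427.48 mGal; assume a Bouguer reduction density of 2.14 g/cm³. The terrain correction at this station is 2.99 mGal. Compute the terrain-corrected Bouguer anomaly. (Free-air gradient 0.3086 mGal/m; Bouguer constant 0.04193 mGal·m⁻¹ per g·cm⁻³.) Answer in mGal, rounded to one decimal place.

Free-air correction = 0.3086 × 2133.3 = 658.34 mGal
Free-air anomaly = 981947.38 − 982427.48 + (658.34) = 178.24 mGal
Bouguer slab correction = 0.04193 × 2.14 × 2133.3 = 191.42 mGal
Simple Bouguer anomaly = 178.24 − (191.42) = -13.18 mGal
Complete Bouguer anomaly = -13.18 + 2.99 = -10.19 mGal

-10.2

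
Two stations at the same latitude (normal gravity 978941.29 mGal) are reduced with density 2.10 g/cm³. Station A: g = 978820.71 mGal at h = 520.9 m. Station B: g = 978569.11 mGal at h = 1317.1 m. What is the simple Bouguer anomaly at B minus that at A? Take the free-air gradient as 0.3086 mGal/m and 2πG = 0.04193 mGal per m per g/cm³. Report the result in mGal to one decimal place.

-76.0

Δg_SB(A) = 978820.71 − 978941.29 + 0.3086×520.9 − 0.04193×2.10×520.9 = -5.70 mGal
Δg_SB(B) = 978569.11 − 978941.29 + 0.3086×1317.1 − 0.04193×2.10×1317.1 = -81.70 mGal
Difference = -81.70 − (-5.70) = -76.00 mGal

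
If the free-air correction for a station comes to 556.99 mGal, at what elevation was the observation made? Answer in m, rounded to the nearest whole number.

h = 556.99 / 0.3086 = 1804.89 m

1805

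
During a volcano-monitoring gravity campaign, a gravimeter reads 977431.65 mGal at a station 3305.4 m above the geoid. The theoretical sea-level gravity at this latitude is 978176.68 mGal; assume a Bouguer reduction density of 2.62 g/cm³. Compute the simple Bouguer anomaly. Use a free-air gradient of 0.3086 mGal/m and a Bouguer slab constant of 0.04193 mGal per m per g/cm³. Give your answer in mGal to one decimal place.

Free-air correction = 0.3086 × 3305.4 = 1020.05 mGal
Free-air anomaly = 977431.65 − 978176.68 + (1020.05) = 275.02 mGal
Bouguer slab correction = 0.04193 × 2.62 × 3305.4 = 363.12 mGal
Simple Bouguer anomaly = 275.02 − (363.12) = -88.10 mGal

-88.1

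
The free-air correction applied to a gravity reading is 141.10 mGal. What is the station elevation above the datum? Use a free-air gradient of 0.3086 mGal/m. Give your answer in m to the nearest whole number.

457

h = 141.10 / 0.3086 = 457.23 m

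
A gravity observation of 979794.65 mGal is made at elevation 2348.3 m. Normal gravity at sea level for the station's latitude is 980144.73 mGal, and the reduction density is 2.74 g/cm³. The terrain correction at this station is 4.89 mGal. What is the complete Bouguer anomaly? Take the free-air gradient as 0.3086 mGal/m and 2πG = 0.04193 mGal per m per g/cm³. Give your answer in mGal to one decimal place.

Free-air correction = 0.3086 × 2348.3 = 724.69 mGal
Free-air anomaly = 979794.65 − 980144.73 + (724.69) = 374.61 mGal
Bouguer slab correction = 0.04193 × 2.74 × 2348.3 = 269.79 mGal
Simple Bouguer anomaly = 374.61 − (269.79) = 104.82 mGal
Complete Bouguer anomaly = 104.82 + 4.89 = 109.71 mGal

109.7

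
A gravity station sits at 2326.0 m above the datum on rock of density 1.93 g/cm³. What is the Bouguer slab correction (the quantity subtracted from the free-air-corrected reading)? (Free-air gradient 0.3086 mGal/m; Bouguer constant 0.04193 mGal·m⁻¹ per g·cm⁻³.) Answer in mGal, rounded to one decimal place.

188.2

Bouguer slab correction = 0.04193 × 1.93 × 2326.0 = 188.2 mGal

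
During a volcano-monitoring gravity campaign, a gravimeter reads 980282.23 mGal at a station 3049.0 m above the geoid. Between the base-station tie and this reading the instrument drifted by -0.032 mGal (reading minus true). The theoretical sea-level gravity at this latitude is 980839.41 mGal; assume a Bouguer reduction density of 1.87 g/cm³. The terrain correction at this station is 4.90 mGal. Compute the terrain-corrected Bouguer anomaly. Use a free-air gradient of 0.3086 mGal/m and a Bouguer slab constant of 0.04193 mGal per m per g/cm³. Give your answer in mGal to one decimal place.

149.6

Drift-corrected reading = 980282.23 − (-0.032) = 980282.262 mGal
Free-air correction = 0.3086 × 3049.0 = 940.92 mGal
Free-air anomaly = 980282.262 − 980839.41 + (940.92) = 383.772 mGal
Bouguer slab correction = 0.04193 × 1.87 × 3049.0 = 239.07 mGal
Simple Bouguer anomaly = 383.772 − (239.07) = 144.702 mGal
Complete Bouguer anomaly = 144.702 + 4.90 = 149.602 mGal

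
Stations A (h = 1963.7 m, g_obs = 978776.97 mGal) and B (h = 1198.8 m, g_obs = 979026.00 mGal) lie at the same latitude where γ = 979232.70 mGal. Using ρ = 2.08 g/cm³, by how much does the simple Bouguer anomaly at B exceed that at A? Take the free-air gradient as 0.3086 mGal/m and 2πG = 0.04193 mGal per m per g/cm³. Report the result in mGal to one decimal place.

Δg_SB(A) = 978776.97 − 979232.70 + 0.3086×1963.7 − 0.04193×2.08×1963.7 = -21.00 mGal
Δg_SB(B) = 979026.00 − 979232.70 + 0.3086×1198.8 − 0.04193×2.08×1198.8 = 58.70 mGal
Difference = 58.70 − (-21.00) = 79.70 mGal

79.7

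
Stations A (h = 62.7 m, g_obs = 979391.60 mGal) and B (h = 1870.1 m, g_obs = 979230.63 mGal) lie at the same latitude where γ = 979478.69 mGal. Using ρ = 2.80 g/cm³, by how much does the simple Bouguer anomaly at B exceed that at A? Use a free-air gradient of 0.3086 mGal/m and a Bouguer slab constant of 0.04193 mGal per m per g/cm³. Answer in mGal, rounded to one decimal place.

184.6

Δg_SB(A) = 979391.60 − 979478.69 + 0.3086×62.7 − 0.04193×2.80×62.7 = -75.10 mGal
Δg_SB(B) = 979230.63 − 979478.69 + 0.3086×1870.1 − 0.04193×2.80×1870.1 = 109.50 mGal
Difference = 109.50 − (-75.10) = 184.60 mGal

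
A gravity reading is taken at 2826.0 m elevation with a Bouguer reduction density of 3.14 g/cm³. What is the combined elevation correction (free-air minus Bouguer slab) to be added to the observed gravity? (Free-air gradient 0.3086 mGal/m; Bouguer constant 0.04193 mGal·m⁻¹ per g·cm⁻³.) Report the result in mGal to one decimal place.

500.0

Combined gradient = 0.3086 − 0.04193 × 3.14 = 0.1769398 mGal/m
Combined elevation correction = 0.1769398 × 2826.0 = 500.0 mGal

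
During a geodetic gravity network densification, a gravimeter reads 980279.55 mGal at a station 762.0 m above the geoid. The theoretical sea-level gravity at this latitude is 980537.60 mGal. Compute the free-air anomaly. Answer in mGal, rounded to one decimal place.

Free-air correction = 0.3086 × 762.0 = 235.15 mGal
Free-air anomaly = 980279.55 − 980537.60 + (235.15) = -22.90 mGal

-22.9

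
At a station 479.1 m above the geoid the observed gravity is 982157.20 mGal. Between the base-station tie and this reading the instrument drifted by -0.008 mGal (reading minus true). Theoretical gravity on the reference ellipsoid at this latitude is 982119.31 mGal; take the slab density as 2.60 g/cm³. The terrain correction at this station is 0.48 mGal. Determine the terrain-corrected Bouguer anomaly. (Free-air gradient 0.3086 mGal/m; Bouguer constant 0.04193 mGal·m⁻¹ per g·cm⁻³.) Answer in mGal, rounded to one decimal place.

134.0

Drift-corrected reading = 982157.20 − (-0.008) = 982157.208 mGal
Free-air correction = 0.3086 × 479.1 = 147.85 mGal
Free-air anomaly = 982157.208 − 982119.31 + (147.85) = 185.748 mGal
Bouguer slab correction = 0.04193 × 2.60 × 479.1 = 52.23 mGal
Simple Bouguer anomaly = 185.748 − (52.23) = 133.518 mGal
Complete Bouguer anomaly = 133.518 + 0.48 = 133.998 mGal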